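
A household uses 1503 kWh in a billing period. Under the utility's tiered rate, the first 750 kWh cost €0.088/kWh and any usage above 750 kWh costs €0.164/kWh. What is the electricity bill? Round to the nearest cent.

€189.49

First 750 kWh × €0.088 = €66.00
Remaining 753 kWh × €0.164 = €123.49
Total = €189.49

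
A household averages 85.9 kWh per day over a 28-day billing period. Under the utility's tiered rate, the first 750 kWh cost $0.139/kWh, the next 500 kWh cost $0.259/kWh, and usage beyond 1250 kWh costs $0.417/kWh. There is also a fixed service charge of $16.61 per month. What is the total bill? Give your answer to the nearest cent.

$732.08

Usage = 85.9 kWh/day × 28 days = 2405.2 kWh
First 750 kWh × $0.139 = $104.25
Next 500 kWh × $0.259 = $129.50
Remaining 1155.2 kWh × $0.417 = $481.72
Energy charge = $715.47; + service $16.61 = $732.08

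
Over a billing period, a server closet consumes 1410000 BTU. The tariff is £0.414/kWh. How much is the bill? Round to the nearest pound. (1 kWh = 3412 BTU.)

1410000 BTU × (0.00029308 kWh/BTU) = 413.2 kWh
Cost = 413.2 kWh × £0.414/kWh = £171.08 ≈ £171

£171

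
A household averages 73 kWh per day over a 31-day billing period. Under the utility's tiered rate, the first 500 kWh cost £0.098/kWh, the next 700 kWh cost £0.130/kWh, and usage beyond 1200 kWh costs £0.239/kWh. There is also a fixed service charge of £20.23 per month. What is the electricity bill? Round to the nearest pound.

Usage = 73 kWh/day × 31 days = 2263 kWh
First 500 kWh × £0.098 = £49.00
Next 700 kWh × £0.130 = £91.00
Remaining 1063 kWh × £0.239 = £254.06
Energy charge = £394.06; + service £20.23 = £414.29 ≈ £414

£414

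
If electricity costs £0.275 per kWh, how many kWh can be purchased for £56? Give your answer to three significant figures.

204 kWh

£56 / £0.275 per kWh = 203.6 kWh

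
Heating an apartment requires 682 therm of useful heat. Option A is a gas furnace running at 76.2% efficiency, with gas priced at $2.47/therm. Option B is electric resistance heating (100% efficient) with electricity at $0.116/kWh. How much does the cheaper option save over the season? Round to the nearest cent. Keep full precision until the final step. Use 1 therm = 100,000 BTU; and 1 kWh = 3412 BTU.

Heat load = 682 therm × 100,000 = 68,200,000 BTU
Gas: input = 68,200,000 / 0.762 = 89,501,312 BTU = 895 therm → 895 × $2.47 = $2,210.68
Electric: 68,200,000 BTU / 3412 = 19,990 kWh → × $0.116 = $2,318.64
Difference = |$2,210.68 − $2,318.64| = $107.96

$107.96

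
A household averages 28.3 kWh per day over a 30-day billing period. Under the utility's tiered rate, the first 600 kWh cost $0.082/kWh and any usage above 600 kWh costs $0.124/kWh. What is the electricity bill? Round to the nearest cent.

Usage = 28.3 kWh/day × 30 days = 849 kWh
First 600 kWh × $0.082 = $49.20
Remaining 249 kWh × $0.124 = $30.88
Total = $80.08

$80.08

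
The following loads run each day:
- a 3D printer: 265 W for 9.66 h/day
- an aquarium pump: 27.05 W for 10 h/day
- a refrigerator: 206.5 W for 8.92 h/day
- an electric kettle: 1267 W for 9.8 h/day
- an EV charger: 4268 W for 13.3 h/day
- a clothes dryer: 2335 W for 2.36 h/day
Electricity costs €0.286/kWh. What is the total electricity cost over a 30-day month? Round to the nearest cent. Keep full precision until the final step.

€680.94

3D printer: 265 W × 9.66 h × 30 d = 76,797 Wh = 76.8 kWh
aquarium pump: 27.05 W × 10 h × 30 d = 8,115 Wh = 8.115 kWh
refrigerator: 206.5 W × 8.92 h × 30 d = 55,259 Wh = 55.26 kWh
electric kettle: 1267 W × 9.8 h × 30 d = 372,498 Wh = 372.5 kWh
EV charger: 4268 W × 13.3 h × 30 d = 1,702,932 Wh = 1,703 kWh
clothes dryer: 2335 W × 2.36 h × 30 d = 165,318 Wh = 165.3 kWh
Total energy = 76.8 + 8.115 + 55.26 + 372.5 + 1,703 + 165.3 = 2,381 kWh
Cost = 2,381 kWh × €0.286 = €680.94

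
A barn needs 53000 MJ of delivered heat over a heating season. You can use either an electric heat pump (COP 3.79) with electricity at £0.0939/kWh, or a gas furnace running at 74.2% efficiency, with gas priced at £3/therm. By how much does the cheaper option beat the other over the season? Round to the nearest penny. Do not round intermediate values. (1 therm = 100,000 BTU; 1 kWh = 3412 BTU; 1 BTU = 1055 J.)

Heat load = 53000 MJ = 53,000,000,000 J / 1055 = 50,236,967 BTU
Gas: input = 50,236,967 / 0.742 = 67,704,807 BTU = 677 therm → 677 × £3 = £2,031.14
Heat pump: 50,236,967 BTU / 3412 = 14,720 kWh heat; / 3.79 = 3,885 kWh in → × £0.0939 = £364.79
Difference = |£2,031.14 − £364.79| = £1,666.36

£1666.36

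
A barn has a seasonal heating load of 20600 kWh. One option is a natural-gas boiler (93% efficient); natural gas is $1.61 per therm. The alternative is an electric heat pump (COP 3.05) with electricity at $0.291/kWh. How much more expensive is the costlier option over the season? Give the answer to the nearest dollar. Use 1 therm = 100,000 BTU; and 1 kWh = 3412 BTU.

Heat load = 20600 kWh × 3412 = 70,287,200 BTU
Gas: input = 70,287,200 / 0.93 = 75,577,634 BTU = 755.8 therm → 755.8 × $1.61 = $1,216.80
Heat pump: 70,287,200 BTU / 3412 = 20,600 kWh heat; / 3.05 = 6,754 kWh in → × $0.291 = $1,965.44
Difference = |$1,216.80 − $1,965.44| = $748.64 ≈ $749

$749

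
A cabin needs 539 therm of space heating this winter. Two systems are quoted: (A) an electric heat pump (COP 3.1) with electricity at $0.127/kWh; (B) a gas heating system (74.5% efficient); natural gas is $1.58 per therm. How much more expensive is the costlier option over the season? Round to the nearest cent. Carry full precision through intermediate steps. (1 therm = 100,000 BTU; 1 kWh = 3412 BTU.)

$495.94

Heat load = 539 therm × 100,000 = 53,900,000 BTU
Gas: input = 53,900,000 / 0.745 = 72,348,993 BTU = 723.5 therm → 723.5 × $1.58 = $1,143.11
Heat pump: 53,900,000 BTU / 3412 = 15,800 kWh heat; / 3.1 = 5,096 kWh in → × $0.127 = $647.18
Difference = |$1,143.11 − $647.18| = $495.94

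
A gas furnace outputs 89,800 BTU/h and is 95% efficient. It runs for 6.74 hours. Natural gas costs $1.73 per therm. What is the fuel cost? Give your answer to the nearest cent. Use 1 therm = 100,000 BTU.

Heat delivered = 89,800 BTU/h × 6.74 h = 605,252 BTU
Gas input = 605,252 / 0.95 = 637,107 BTU
= 637,107 / 100,000 = 6.371 therm
Cost = 6.371 × $1.73/therm = $11.02

$11.02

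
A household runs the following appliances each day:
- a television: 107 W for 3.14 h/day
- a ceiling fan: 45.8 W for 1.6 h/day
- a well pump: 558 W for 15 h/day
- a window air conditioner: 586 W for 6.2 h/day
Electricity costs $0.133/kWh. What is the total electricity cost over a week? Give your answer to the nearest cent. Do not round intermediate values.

television: 107 W × 3.14 h × 7 d = 2,352 Wh = 2.352 kWh
ceiling fan: 45.8 W × 1.6 h × 7 d = 513 Wh = 0.513 kWh
well pump: 558 W × 15 h × 7 d = 58,590 Wh = 58.59 kWh
window air conditioner: 586 W × 6.2 h × 7 d = 25,432 Wh = 25.43 kWh
Total energy = 2.352 + 0.513 + 58.59 + 25.43 = 86.89 kWh
Cost = 86.89 kWh × $0.133 = $11.56

$11.56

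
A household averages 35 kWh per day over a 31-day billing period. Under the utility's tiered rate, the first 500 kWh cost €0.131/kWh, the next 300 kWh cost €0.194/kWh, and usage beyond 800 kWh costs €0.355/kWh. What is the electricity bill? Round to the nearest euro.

Usage = 35 kWh/day × 31 days = 1085 kWh
First 500 kWh × €0.131 = €65.50
Next 300 kWh × €0.194 = €58.20
Remaining 285 kWh × €0.355 = €101.17
Total = €224.88 ≈ €225

€225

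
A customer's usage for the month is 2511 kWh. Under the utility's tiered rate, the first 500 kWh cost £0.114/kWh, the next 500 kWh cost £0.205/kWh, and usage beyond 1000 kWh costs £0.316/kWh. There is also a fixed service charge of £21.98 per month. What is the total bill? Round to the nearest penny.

First 500 kWh × £0.114 = £57.00
Next 500 kWh × £0.205 = £102.50
Remaining 1511 kWh × £0.316 = £477.48
Energy charge = £636.98; + service £21.98 = £658.96

£658.96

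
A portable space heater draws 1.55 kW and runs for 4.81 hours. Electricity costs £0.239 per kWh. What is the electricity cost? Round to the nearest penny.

£1.78

Energy = 1550 W × 4.81 h = 7,455 Wh = 7.455 kWh
Cost = 7.455 kWh × £0.239/kWh = £1.78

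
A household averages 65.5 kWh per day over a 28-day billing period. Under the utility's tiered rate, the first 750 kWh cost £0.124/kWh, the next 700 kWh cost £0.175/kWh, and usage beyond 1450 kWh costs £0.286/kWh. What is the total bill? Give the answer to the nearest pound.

Usage = 65.5 kWh/day × 28 days = 1834 kWh
First 750 kWh × £0.124 = £93.00
Next 700 kWh × £0.175 = £122.50
Remaining 384 kWh × £0.286 = £109.82
Total = £325.32 ≈ £325

£325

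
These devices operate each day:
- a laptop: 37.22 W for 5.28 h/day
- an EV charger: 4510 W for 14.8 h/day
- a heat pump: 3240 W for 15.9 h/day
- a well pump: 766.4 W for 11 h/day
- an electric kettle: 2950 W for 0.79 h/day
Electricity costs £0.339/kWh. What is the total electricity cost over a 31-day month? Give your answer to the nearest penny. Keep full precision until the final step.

£1357.99

laptop: 37.22 W × 5.28 h × 31 d = 6,092 Wh = 6.092 kWh
EV charger: 4510 W × 14.8 h × 31 d = 2,069,188 Wh = 2,069 kWh
heat pump: 3240 W × 15.9 h × 31 d = 1,596,996 Wh = 1,597 kWh
well pump: 766.4 W × 11 h × 31 d = 261,342 Wh = 261.3 kWh
electric kettle: 2950 W × 0.79 h × 31 d = 72,246 Wh = 72.25 kWh
Total energy = 6.092 + 2,069 + 1,597 + 261.3 + 72.25 = 4,006 kWh
Cost = 4,006 kWh × £0.339 = £1,357.99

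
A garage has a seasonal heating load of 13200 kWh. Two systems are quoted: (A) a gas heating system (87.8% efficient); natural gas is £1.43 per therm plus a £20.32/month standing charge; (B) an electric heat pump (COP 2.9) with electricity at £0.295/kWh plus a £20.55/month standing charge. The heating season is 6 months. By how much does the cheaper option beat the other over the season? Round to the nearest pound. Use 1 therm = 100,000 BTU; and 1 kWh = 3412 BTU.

Heat load = 13200 kWh × 3412 = 45,038,400 BTU
Gas: input = 45,038,400 / 0.878 = 51,296,583 BTU = 513 therm → 513 × £1.43 = £733.54; + 6 × £20.32 standing = £855.46
Heat pump: 45,038,400 BTU / 3412 = 13,200 kWh heat; / 2.9 = 4,552 kWh in → × £0.295 = £1,342.76; + 6 × £20.55 standing = £1,466.06
Difference = |£855.46 − £1,466.06| = £610.60 ≈ £611

£611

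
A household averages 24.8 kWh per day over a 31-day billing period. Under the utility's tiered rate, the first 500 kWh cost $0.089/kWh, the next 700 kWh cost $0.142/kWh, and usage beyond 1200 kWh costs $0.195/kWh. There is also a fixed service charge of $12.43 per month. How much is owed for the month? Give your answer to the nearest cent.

$95.10

Usage = 24.8 kWh/day × 31 days = 768.8 kWh
First 500 kWh × $0.089 = $44.50
Next 268.8 kWh × $0.142 = $38.17
Remaining tier: 0 kWh (not reached)
Energy charge = $82.67; + service $12.43 = $95.10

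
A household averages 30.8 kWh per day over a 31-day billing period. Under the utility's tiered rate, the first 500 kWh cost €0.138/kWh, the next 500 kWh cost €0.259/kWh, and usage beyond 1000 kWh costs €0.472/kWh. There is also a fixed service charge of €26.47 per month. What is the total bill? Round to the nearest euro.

Usage = 30.8 kWh/day × 31 days = 954.8 kWh
First 500 kWh × €0.138 = €69.00
Next 454.8 kWh × €0.259 = €117.79
Remaining tier: 0 kWh (not reached)
Energy charge = €186.79; + service €26.47 = €213.26 ≈ €213

€213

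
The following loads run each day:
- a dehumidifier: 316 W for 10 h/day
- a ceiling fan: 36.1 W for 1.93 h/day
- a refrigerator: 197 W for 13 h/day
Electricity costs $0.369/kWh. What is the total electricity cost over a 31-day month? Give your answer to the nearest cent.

dehumidifier: 316 W × 10 h × 31 d = 97,960 Wh = 97.96 kWh
ceiling fan: 36.1 W × 1.93 h × 31 d = 2,160 Wh = 2.16 kWh
refrigerator: 197 W × 13 h × 31 d = 79,391 Wh = 79.39 kWh
Total energy = 97.96 + 2.16 + 79.39 = 179.5 kWh
Cost = 179.5 kWh × $0.369 = $66.24

$66.24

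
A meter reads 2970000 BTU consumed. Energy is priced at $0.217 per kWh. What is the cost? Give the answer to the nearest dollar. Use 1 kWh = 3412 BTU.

$189

2970000 BTU × (0.00029308 kWh/BTU) = 870.5 kWh
Cost = 870.5 kWh × $0.217/kWh = $188.89 ≈ $189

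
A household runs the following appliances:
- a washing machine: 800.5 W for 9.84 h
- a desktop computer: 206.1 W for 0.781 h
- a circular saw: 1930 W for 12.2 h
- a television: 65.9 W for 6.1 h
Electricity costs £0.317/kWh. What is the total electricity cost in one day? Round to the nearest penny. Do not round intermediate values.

£10.14

washing machine: 800.5 W × 9.84 h = 7,877 Wh = 7.877 kWh
desktop computer: 206.1 W × 0.781 h = 161 Wh = 0.161 kWh
circular saw: 1930 W × 12.2 h = 23,546 Wh = 23.55 kWh
television: 65.9 W × 6.1 h = 402 Wh = 0.402 kWh
Total energy = 7.877 + 0.161 + 23.55 + 0.402 = 31.99 kWh
Cost = 31.99 kWh × £0.317 = £10.14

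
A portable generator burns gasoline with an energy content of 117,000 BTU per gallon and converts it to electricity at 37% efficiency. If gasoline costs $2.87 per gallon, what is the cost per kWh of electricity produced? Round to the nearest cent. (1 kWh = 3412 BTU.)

Electrical output per gallon = 117,000 BTU × 0.37 / 3412 BTU/kWh = 12.69 kWh
Cost per kWh = $2.87 / 12.69 kWh = $0.226

$0.23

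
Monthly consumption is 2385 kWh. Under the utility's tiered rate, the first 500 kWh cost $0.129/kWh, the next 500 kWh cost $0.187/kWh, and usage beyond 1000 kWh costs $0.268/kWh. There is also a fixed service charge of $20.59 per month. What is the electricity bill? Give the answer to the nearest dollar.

First 500 kWh × $0.129 = $64.50
Next 500 kWh × $0.187 = $93.50
Remaining 1385 kWh × $0.268 = $371.18
Energy charge = $529.18; + service $20.59 = $549.77 ≈ $550

$550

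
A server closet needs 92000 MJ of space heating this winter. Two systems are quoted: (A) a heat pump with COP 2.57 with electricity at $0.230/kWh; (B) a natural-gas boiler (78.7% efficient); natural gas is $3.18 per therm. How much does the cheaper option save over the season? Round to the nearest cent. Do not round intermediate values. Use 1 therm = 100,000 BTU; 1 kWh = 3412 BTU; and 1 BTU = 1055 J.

Heat load = 92000 MJ = 92,000,000,000 J / 1055 = 87,203,791 BTU
Gas: input = 87,203,791 / 0.787 = 110,805,326 BTU = 1,108 therm → 1,108 × $3.18 = $3,523.61
Heat pump: 87,203,791 BTU / 3412 = 25,560 kWh heat; / 2.57 = 9,945 kWh in → × $0.230 = $2,287.29
Difference = |$3,523.61 − $2,287.29| = $1,236.32

$1236.32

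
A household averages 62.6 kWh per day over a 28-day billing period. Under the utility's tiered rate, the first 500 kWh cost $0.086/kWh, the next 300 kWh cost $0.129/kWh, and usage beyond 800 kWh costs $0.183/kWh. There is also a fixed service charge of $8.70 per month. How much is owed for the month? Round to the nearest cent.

$264.76

Usage = 62.6 kWh/day × 28 days = 1752.8 kWh
First 500 kWh × $0.086 = $43.00
Next 300 kWh × $0.129 = $38.70
Remaining 952.8 kWh × $0.183 = $174.36
Energy charge = $256.06; + service $8.70 = $264.76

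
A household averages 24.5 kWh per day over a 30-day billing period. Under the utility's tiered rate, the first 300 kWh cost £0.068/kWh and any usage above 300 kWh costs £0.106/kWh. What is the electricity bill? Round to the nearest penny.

Usage = 24.5 kWh/day × 30 days = 735 kWh
First 300 kWh × £0.068 = £20.40
Remaining 435 kWh × £0.106 = £46.11
Total = £66.51

£66.51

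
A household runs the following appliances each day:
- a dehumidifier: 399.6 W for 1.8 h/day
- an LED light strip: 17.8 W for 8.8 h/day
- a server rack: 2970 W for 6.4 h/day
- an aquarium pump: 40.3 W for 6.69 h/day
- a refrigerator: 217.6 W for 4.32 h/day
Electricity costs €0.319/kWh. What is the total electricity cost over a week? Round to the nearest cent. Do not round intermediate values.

dehumidifier: 399.6 W × 1.8 h × 7 d = 5,035 Wh = 5.035 kWh
LED light strip: 17.8 W × 8.8 h × 7 d = 1,096 Wh = 1.096 kWh
server rack: 2970 W × 6.4 h × 7 d = 133,056 Wh = 133.1 kWh
aquarium pump: 40.3 W × 6.69 h × 7 d = 1,887 Wh = 1.887 kWh
refrigerator: 217.6 W × 4.32 h × 7 d = 6,580 Wh = 6.58 kWh
Total energy = 5.035 + 1.096 + 133.1 + 1.887 + 6.58 = 147.7 kWh
Cost = 147.7 kWh × €0.319 = €47.10

€47.10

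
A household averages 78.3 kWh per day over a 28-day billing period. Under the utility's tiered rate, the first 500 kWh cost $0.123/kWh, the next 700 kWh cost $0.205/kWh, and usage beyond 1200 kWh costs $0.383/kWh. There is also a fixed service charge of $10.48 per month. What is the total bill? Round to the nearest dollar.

Usage = 78.3 kWh/day × 28 days = 2192.4 kWh
First 500 kWh × $0.123 = $61.50
Next 700 kWh × $0.205 = $143.50
Remaining 992.4 kWh × $0.383 = $380.09
Energy charge = $585.09; + service $10.48 = $595.57 ≈ $596

$596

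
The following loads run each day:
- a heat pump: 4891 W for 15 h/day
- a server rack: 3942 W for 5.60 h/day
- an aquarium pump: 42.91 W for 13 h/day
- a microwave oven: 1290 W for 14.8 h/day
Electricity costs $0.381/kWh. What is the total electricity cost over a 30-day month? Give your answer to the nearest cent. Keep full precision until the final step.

heat pump: 4891 W × 15 h × 30 d = 2,200,950 Wh = 2,201 kWh
server rack: 3942 W × 5.60 h × 30 d = 662,256 Wh = 662.3 kWh
aquarium pump: 42.91 W × 13 h × 30 d = 16,735 Wh = 16.73 kWh
microwave oven: 1290 W × 14.8 h × 30 d = 572,760 Wh = 572.8 kWh
Total energy = 2,201 + 662.3 + 16.73 + 572.8 = 3,453 kWh
Cost = 3,453 kWh × $0.381 = $1,315.48

$1315.48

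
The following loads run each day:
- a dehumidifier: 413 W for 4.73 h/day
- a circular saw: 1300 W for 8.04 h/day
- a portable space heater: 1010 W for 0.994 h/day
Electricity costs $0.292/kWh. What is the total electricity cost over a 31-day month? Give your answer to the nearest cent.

dehumidifier: 413 W × 4.73 h × 31 d = 60,558 Wh = 60.56 kWh
circular saw: 1300 W × 8.04 h × 31 d = 324,012 Wh = 324 kWh
portable space heater: 1010 W × 0.994 h × 31 d = 31,122 Wh = 31.12 kWh
Total energy = 60.56 + 324 + 31.12 = 415.7 kWh
Cost = 415.7 kWh × $0.292 = $121.38

$121.38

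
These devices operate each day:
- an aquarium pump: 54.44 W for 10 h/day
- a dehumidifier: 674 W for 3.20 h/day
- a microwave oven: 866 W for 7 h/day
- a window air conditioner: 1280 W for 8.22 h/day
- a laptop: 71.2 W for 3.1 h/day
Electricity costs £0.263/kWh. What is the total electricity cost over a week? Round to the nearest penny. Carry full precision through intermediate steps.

£35.91

aquarium pump: 54.44 W × 10 h × 7 d = 3,811 Wh = 3.811 kWh
dehumidifier: 674 W × 3.20 h × 7 d = 15,098 Wh = 15.1 kWh
microwave oven: 866 W × 7 h × 7 d = 42,434 Wh = 42.43 kWh
window air conditioner: 1280 W × 8.22 h × 7 d = 73,651 Wh = 73.65 kWh
laptop: 71.2 W × 3.1 h × 7 d = 1,545 Wh = 1.545 kWh
Total energy = 3.811 + 15.1 + 42.43 + 73.65 + 1.545 = 136.5 kWh
Cost = 136.5 kWh × £0.263 = £35.91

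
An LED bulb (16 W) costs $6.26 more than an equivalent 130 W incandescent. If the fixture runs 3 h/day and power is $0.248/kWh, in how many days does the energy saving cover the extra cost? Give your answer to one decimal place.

73.8 days

Power saved = 130 − 16 = 114 W
Daily energy saved = 114 W × 3 h = 342 Wh = 0.342 kWh
Daily savings = 0.342 × $0.248 = $0.0848
Payback = $6.26 / $0.0848 per day = 73.81 days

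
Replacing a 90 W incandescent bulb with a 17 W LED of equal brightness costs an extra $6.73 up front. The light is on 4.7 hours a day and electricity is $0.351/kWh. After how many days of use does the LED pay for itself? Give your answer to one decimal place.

Power saved = 90 − 17 = 73 W
Daily energy saved = 73 W × 4.7 h = 343.1 Wh = 0.3431 kWh
Daily savings = 0.3431 × $0.351 = $0.1204
Payback = $6.73 / $0.1204 per day = 55.88 days

55.9 days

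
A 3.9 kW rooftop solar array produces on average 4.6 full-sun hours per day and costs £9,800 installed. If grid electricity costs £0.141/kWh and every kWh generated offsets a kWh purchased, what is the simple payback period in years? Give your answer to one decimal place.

10.6 years

Daily generation = 3.9 kW × 4.6 h = 17.94 kWh
Annual generation = 17.94 × 365 = 6548.1 kWh
Annual savings = 6548.1 × £0.141 = £923.28
Payback = £9,800 / £923.28 = 10.6 years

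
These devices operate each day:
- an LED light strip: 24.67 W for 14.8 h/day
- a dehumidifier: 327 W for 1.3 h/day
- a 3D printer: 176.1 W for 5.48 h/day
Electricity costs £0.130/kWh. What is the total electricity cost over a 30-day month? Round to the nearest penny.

£6.85

LED light strip: 24.67 W × 14.8 h × 30 d = 10,953 Wh = 10.95 kWh
dehumidifier: 327 W × 1.3 h × 30 d = 12,753 Wh = 12.75 kWh
3D printer: 176.1 W × 5.48 h × 30 d = 28,951 Wh = 28.95 kWh
Total energy = 10.95 + 12.75 + 28.95 = 52.66 kWh
Cost = 52.66 kWh × £0.130 = £6.85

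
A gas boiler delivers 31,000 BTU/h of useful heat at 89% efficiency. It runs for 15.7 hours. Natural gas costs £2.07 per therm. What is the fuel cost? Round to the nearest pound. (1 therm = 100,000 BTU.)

Heat delivered = 31,000 BTU/h × 15.7 h = 486,700 BTU
Gas input = 486,700 / 0.89 = 546,854 BTU
= 546,854 / 100,000 = 5.469 therm
Cost = 5.469 × £2.07/therm = £11.32 ≈ £11

£11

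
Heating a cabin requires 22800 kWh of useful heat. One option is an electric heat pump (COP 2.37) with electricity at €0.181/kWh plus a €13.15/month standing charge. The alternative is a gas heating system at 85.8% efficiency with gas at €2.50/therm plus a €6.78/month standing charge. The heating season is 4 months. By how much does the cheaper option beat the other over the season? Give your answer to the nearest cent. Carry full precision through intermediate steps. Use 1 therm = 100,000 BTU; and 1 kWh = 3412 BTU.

Heat load = 22800 kWh × 3412 = 77,793,600 BTU
Gas: input = 77,793,600 / 0.858 = 90,668,531 BTU = 906.7 therm → 906.7 × €2.50 = €2,266.71; + 4 × €6.78 standing = €2,293.83
Heat pump: 77,793,600 BTU / 3412 = 22,800 kWh heat; / 2.37 = 9,620 kWh in → × €0.181 = €1,741.27; + 4 × €13.15 standing = €1,793.87
Difference = |€2,293.83 − €1,793.87| = €499.97

€499.97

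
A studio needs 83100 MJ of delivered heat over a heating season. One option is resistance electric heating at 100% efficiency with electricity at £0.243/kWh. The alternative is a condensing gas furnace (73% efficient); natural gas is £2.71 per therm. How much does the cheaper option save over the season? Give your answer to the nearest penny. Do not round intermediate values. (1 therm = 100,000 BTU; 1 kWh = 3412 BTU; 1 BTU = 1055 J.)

Heat load = 83100 MJ = 83,100,000,000 J / 1055 = 78,767,773 BTU
Gas: input = 78,767,773 / 0.73 = 107,901,058 BTU = 1,079 therm → 1,079 × £2.71 = £2,924.12
Electric: 78,767,773 BTU / 3412 = 23,090 kWh → × £0.243 = £5,609.78
Difference = |£2,924.12 − £5,609.78| = £2,685.66

£2685.66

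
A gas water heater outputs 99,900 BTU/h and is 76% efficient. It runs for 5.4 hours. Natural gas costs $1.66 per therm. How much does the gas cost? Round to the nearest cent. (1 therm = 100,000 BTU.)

Heat delivered = 99,900 BTU/h × 5.4 h = 539,460 BTU
Gas input = 539,460 / 0.76 = 709,816 BTU
= 709,816 / 100,000 = 7.098 therm
Cost = 7.098 × $1.66/therm = $11.78

$11.78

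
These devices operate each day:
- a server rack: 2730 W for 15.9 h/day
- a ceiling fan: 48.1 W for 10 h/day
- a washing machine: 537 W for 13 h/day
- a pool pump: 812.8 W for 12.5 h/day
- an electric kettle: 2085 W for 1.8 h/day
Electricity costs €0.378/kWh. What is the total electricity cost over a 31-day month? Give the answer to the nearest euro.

server rack: 2730 W × 15.9 h × 31 d = 1,345,617 Wh = 1,346 kWh
ceiling fan: 48.1 W × 10 h × 31 d = 14,911 Wh = 14.91 kWh
washing machine: 537 W × 13 h × 31 d = 216,411 Wh = 216.4 kWh
pool pump: 812.8 W × 12.5 h × 31 d = 314,960 Wh = 315 kWh
electric kettle: 2085 W × 1.8 h × 31 d = 116,343 Wh = 116.3 kWh
Total energy = 1,346 + 14.91 + 216.4 + 315 + 116.3 = 2,008 kWh
Cost = 2,008 kWh × €0.378 = €759.12 ≈ €759

€759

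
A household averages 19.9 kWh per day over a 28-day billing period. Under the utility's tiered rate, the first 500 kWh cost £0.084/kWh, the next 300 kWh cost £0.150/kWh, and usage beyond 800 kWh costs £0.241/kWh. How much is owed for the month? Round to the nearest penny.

£50.58

Usage = 19.9 kWh/day × 28 days = 557.2 kWh
First 500 kWh × £0.084 = £42.00
Next 57.2 kWh × £0.150 = £8.58
Remaining tier: 0 kWh (not reached)
Total = £50.58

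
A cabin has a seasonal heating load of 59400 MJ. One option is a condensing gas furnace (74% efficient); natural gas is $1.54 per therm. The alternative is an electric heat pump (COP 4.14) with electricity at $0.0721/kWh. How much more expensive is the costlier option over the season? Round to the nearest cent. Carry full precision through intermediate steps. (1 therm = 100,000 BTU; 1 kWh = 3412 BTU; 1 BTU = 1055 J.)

$884.34

Heat load = 59400 MJ = 59,400,000,000 J / 1055 = 56,303,318 BTU
Gas: input = 56,303,318 / 0.740 = 76,085,564 BTU = 760.9 therm → 760.9 × $1.54 = $1,171.72
Heat pump: 56,303,318 BTU / 3412 = 16,500 kWh heat; / 4.14 = 3,986 kWh in → × $0.0721 = $287.38
Difference = |$1,171.72 − $287.38| = $884.34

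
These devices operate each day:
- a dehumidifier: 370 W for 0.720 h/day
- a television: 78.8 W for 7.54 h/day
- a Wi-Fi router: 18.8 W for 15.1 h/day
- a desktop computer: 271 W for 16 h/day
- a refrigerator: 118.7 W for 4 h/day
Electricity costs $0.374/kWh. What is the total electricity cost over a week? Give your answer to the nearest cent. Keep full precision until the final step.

dehumidifier: 370 W × 0.720 h × 7 d = 1,865 Wh = 1.865 kWh
television: 78.8 W × 7.54 h × 7 d = 4,159 Wh = 4.159 kWh
Wi-Fi router: 18.8 W × 15.1 h × 7 d = 1,987 Wh = 1.987 kWh
desktop computer: 271 W × 16 h × 7 d = 30,352 Wh = 30.35 kWh
refrigerator: 118.7 W × 4 h × 7 d = 3,324 Wh = 3.324 kWh
Total energy = 1.865 + 4.159 + 1.987 + 30.35 + 3.324 = 41.69 kWh
Cost = 41.69 kWh × $0.374 = $15.59

$15.59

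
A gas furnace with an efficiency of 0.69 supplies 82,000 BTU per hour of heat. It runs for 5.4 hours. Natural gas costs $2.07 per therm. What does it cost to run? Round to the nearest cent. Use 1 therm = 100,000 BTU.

Heat delivered = 82,000 BTU/h × 5.4 h = 442,800 BTU
Gas input = 442,800 / 0.69 = 641,739 BTU
= 641,739 / 100,000 = 6.417 therm
Cost = 6.417 × $2.07/therm = $13.28

$13.28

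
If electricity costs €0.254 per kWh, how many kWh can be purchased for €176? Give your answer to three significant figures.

693 kWh

€176 / €0.254 per kWh = 692.9 kWh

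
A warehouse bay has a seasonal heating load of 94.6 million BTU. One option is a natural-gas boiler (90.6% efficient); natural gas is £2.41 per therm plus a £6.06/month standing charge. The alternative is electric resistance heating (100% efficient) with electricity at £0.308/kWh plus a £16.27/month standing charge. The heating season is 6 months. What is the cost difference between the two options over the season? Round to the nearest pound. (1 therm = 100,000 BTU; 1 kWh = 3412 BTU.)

Heat load = 94.6 × 10⁶ BTU = 94,600,000 BTU
Gas: input = 94,600,000 / 0.906 = 104,415,011 BTU = 1,044 therm → 1,044 × £2.41 = £2,516.40; + 6 × £6.06 standing = £2,552.76
Electric: 94,600,000 BTU / 3412 = 27,730 kWh → × £0.308 = £8,539.51; + 6 × £16.27 standing = £8,637.13
Difference = |£2,552.76 − £8,637.13| = £6,084.37 ≈ £6084

£6084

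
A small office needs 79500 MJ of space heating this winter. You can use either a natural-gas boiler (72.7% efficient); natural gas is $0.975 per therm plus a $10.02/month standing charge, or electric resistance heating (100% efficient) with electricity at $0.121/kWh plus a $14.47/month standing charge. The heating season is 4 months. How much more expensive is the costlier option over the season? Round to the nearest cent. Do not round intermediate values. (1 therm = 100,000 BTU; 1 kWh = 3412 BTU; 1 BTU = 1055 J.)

Heat load = 79500 MJ = 79,500,000,000 J / 1055 = 75,355,450 BTU
Gas: input = 75,355,450 / 0.727 = 103,652,614 BTU = 1,037 therm → 1,037 × $0.975 = $1,010.61; + 4 × $10.02 standing = $1,050.69
Electric: 75,355,450 BTU / 3412 = 22,090 kWh → × $0.121 = $2,672.34; + 4 × $14.47 standing = $2,730.22
Difference = |$1,050.69 − $2,730.22| = $1,679.52

$1679.52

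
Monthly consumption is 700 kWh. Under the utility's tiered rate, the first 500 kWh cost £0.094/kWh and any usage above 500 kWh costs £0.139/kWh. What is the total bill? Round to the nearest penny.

£74.80

First 500 kWh × £0.094 = £47.00
Remaining 200 kWh × £0.139 = £27.80
Total = £74.80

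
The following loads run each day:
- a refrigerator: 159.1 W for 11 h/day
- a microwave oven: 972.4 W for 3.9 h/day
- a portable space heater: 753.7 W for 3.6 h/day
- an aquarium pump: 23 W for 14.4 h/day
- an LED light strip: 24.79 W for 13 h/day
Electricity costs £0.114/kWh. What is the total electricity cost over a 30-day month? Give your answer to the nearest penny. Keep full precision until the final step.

refrigerator: 159.1 W × 11 h × 30 d = 52,503 Wh = 52.5 kWh
microwave oven: 972.4 W × 3.9 h × 30 d = 113,771 Wh = 113.8 kWh
portable space heater: 753.7 W × 3.6 h × 30 d = 81,400 Wh = 81.4 kWh
aquarium pump: 23 W × 14.4 h × 30 d = 9,936 Wh = 9.936 kWh
LED light strip: 24.79 W × 13 h × 30 d = 9,668 Wh = 9.668 kWh
Total energy = 52.5 + 113.8 + 81.4 + 9.936 + 9.668 = 267.3 kWh
Cost = 267.3 kWh × £0.114 = £30.47

£30.47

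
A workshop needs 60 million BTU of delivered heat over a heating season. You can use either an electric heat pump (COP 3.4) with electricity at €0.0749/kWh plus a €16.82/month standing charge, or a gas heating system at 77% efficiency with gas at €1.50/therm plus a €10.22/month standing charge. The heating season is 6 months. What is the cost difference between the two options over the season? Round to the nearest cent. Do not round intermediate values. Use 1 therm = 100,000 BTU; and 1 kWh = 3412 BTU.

€741.84

Heat load = 60 × 10⁶ BTU = 60,000,000 BTU
Gas: input = 60,000,000 / 0.77 = 77,922,078 BTU = 779.2 therm → 779.2 × €1.50 = €1,168.83; + 6 × €10.22 standing = €1,230.15
Heat pump: 60,000,000 BTU / 3412 = 17,580 kWh heat; / 3.4 = 5,172 kWh in → × €0.0749 = €387.39; + 6 × €16.82 standing = €488.31
Difference = |€1,230.15 − €488.31| = €741.84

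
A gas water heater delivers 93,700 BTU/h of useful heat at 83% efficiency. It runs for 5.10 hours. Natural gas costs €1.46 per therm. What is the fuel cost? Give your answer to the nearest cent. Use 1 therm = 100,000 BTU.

€8.41

Heat delivered = 93,700 BTU/h × 5.10 h = 477,870 BTU
Gas input = 477,870 / 0.83 = 575,747 BTU
= 575,747 / 100,000 = 5.757 therm
Cost = 5.757 × €1.46/therm = €8.41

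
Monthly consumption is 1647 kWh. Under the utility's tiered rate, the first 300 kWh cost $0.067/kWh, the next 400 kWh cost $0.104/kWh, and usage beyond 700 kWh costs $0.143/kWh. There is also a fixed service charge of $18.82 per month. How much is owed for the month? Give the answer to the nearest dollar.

$216

First 300 kWh × $0.067 = $20.10
Next 400 kWh × $0.104 = $41.60
Remaining 947 kWh × $0.143 = $135.42
Energy charge = $197.12; + service $18.82 = $215.94 ≈ $216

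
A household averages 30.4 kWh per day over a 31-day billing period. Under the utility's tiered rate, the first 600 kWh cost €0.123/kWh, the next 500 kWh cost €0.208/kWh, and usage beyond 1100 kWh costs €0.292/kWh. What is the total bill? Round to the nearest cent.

€145.02

Usage = 30.4 kWh/day × 31 days = 942.4 kWh
First 600 kWh × €0.123 = €73.80
Next 342.4 kWh × €0.208 = €71.22
Remaining tier: 0 kWh (not reached)
Total = €145.02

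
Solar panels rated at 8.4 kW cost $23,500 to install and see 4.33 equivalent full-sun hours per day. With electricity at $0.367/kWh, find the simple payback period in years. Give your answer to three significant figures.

Daily generation = 8.4 kW × 4.33 h = 36.37 kWh
Annual generation = 36.37 × 365 = 13276 kWh
Annual savings = 13276 × $0.367 = $4,872.21
Payback = $23,500 / $4,872.21 = 4.82 years

4.82 years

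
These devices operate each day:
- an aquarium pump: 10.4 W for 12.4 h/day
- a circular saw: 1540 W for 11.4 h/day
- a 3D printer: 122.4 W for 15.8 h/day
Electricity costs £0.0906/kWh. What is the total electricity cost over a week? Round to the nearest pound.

£12

aquarium pump: 10.4 W × 12.4 h × 7 d = 903 Wh = 0.9027 kWh
circular saw: 1540 W × 11.4 h × 7 d = 122,892 Wh = 122.9 kWh
3D printer: 122.4 W × 15.8 h × 7 d = 13,537 Wh = 13.54 kWh
Total energy = 0.9027 + 122.9 + 13.54 = 137.3 kWh
Cost = 137.3 kWh × £0.0906 = £12.44 ≈ £12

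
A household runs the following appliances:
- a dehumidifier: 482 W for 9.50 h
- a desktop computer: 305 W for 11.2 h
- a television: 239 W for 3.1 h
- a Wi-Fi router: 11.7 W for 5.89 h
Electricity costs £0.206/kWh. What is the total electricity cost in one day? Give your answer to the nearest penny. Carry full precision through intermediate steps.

£1.81

dehumidifier: 482 W × 9.50 h = 4,579 Wh = 4.579 kWh
desktop computer: 305 W × 11.2 h = 3,416 Wh = 3.416 kWh
television: 239 W × 3.1 h = 741 Wh = 0.7409 kWh
Wi-Fi router: 11.7 W × 5.89 h = 69 Wh = 0.06891 kWh
Total energy = 4.579 + 3.416 + 0.7409 + 0.06891 = 8.805 kWh
Cost = 8.805 kWh × £0.206 = £1.81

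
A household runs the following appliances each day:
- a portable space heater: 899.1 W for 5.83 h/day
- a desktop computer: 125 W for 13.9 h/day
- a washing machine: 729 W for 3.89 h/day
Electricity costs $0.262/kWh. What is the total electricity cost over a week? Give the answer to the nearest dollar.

portable space heater: 899.1 W × 5.83 h × 7 d = 36,692 Wh = 36.69 kWh
desktop computer: 125 W × 13.9 h × 7 d = 12,162 Wh = 12.16 kWh
washing machine: 729 W × 3.89 h × 7 d = 19,851 Wh = 19.85 kWh
Total energy = 36.69 + 12.16 + 19.85 = 68.71 kWh
Cost = 68.71 kWh × $0.262 = $18.00

$18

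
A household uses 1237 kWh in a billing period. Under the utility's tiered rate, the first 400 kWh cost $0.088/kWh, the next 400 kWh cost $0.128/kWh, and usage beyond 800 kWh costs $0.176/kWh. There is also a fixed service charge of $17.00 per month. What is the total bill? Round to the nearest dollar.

$180

First 400 kWh × $0.088 = $35.20
Next 400 kWh × $0.128 = $51.20
Remaining 437 kWh × $0.176 = $76.91
Energy charge = $163.31; + service $17.00 = $180.31 ≈ $180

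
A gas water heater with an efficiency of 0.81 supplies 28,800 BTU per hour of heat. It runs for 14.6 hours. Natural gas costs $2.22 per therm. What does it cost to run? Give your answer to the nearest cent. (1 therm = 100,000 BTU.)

$11.52

Heat delivered = 28,800 BTU/h × 14.6 h = 420,480 BTU
Gas input = 420,480 / 0.81 = 519,111 BTU
= 519,111 / 100,000 = 5.191 therm
Cost = 5.191 × $2.22/therm = $11.52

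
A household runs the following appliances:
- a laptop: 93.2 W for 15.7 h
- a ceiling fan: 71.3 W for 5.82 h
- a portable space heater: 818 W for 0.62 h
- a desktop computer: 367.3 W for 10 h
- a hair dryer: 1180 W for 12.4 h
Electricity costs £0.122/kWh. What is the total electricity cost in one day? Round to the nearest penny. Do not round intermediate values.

laptop: 93.2 W × 15.7 h = 1,463 Wh = 1.463 kWh
ceiling fan: 71.3 W × 5.82 h = 415 Wh = 0.415 kWh
portable space heater: 818 W × 0.62 h = 507 Wh = 0.5072 kWh
desktop computer: 367.3 W × 10 h = 3,673 Wh = 3.673 kWh
hair dryer: 1180 W × 12.4 h = 14,632 Wh = 14.63 kWh
Total energy = 1.463 + 0.415 + 0.5072 + 3.673 + 14.63 = 20.69 kWh
Cost = 20.69 kWh × £0.122 = £2.52

£2.52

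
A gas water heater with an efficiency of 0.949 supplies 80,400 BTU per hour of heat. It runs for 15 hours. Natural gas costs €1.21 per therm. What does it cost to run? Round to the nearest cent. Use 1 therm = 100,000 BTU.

Heat delivered = 80,400 BTU/h × 15 h = 1,206,000 BTU
Gas input = 1,206,000 / 0.949 = 1,270,811 BTU
= 1,270,811 / 100,000 = 12.71 therm
Cost = 12.71 × €1.21/therm = €15.38

€15.38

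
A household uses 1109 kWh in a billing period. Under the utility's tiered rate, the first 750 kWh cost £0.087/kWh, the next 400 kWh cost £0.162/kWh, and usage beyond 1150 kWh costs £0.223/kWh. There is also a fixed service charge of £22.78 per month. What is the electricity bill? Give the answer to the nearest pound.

£146

First 750 kWh × £0.087 = £65.25
Next 359 kWh × £0.162 = £58.16
Remaining tier: 0 kWh (not reached)
Energy charge = £123.41; + service £22.78 = £146.19 ≈ £146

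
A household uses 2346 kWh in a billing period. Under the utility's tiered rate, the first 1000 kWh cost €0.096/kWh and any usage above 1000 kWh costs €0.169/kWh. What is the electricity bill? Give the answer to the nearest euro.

€323

First 1000 kWh × €0.096 = €96.00
Remaining 1346 kWh × €0.169 = €227.47
Total = €323.47 ≈ €323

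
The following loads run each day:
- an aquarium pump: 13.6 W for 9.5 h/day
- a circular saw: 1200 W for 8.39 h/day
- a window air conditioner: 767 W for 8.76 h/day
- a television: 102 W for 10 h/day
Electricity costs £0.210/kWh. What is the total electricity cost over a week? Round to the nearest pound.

£26

aquarium pump: 13.6 W × 9.5 h × 7 d = 904 Wh = 0.9044 kWh
circular saw: 1200 W × 8.39 h × 7 d = 70,476 Wh = 70.48 kWh
window air conditioner: 767 W × 8.76 h × 7 d = 47,032 Wh = 47.03 kWh
television: 102 W × 10 h × 7 d = 7,140 Wh = 7.14 kWh
Total energy = 0.9044 + 70.48 + 47.03 + 7.14 = 125.6 kWh
Cost = 125.6 kWh × £0.210 = £26.37 ≈ £26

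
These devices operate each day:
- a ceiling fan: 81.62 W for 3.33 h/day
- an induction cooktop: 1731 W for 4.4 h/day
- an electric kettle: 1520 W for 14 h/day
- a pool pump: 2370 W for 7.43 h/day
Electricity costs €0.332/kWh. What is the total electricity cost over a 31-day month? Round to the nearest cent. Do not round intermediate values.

ceiling fan: 81.62 W × 3.33 h × 31 d = 8,426 Wh = 8.426 kWh
induction cooktop: 1731 W × 4.4 h × 31 d = 236,108 Wh = 236.1 kWh
electric kettle: 1520 W × 14 h × 31 d = 659,680 Wh = 659.7 kWh
pool pump: 2370 W × 7.43 h × 31 d = 545,882 Wh = 545.9 kWh
Total energy = 8.426 + 236.1 + 659.7 + 545.9 = 1,450 kWh
Cost = 1,450 kWh × €0.332 = €481.43

€481.43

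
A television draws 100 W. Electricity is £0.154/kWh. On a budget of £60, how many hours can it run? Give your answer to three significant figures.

3900 h

Energy budget = £60 / £0.154 per kWh = 389.6 kWh = 389,610 Wh
Runtime = 389,610 Wh / 100 W = 3,896 h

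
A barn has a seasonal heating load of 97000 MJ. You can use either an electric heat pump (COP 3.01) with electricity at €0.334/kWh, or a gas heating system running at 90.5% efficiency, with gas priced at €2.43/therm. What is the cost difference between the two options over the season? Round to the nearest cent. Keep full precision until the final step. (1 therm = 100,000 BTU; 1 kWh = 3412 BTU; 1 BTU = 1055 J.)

€521.38

Heat load = 97000 MJ = 97,000,000,000 J / 1055 = 91,943,128 BTU
Gas: input = 91,943,128 / 0.905 = 101,594,617 BTU = 1,016 therm → 1,016 × €2.43 = €2,468.75
Heat pump: 91,943,128 BTU / 3412 = 26,950 kWh heat; / 3.01 = 8,952 kWh in → × €0.334 = €2,990.13
Difference = |€2,468.75 − €2,990.13| = €521.38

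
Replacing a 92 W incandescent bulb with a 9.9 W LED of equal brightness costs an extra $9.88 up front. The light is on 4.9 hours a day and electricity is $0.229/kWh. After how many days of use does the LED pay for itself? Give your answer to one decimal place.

107.2 days

Power saved = 92 − 9.9 = 82.1 W
Daily energy saved = 82.1 W × 4.9 h = 402.3 Wh = 0.40229 kWh
Daily savings = 0.40229 × $0.229 = $0.0921
Payback = $9.88 / $0.0921 per day = 107.2 days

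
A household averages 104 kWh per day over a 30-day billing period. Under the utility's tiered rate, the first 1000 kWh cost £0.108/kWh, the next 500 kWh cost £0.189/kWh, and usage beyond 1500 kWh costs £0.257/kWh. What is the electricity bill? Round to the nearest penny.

£618.84

Usage = 104 kWh/day × 30 days = 3120 kWh
First 1000 kWh × £0.108 = £108.00
Next 500 kWh × £0.189 = £94.50
Remaining 1620 kWh × £0.257 = £416.34
Total = £618.84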